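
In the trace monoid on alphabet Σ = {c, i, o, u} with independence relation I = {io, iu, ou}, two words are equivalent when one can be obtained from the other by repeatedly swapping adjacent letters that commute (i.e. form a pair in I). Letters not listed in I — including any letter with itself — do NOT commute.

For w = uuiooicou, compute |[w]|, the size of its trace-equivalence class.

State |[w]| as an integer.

piece 0:u — minimal
piece 1:u rests on {0:u}
piece 2:i — minimal
piece 3:o — minimal
piece 4:o rests on {3:o}
piece 5:i rests on {2:i}
piece 6:c rests on {1:u, 4:o, 5:i}
piece 7:o rests on {6:c}
piece 8:u rests on {6:c}
minimal pieces: {0:u, 2:i, 3:o}
ways to finish when only these pieces remain (= sum over removing one remaining piece with nothing left below it):
  1 left: {7}→1  {8}→1
  2 left: {7,8}→2
  3 left: {6,7,8}→2
  4 left: {1,6,7,8}→2  {4,6,7,8}→2  {5,6,7,8}→2
  5 left: {0,1,6,7,8}→2  {1,4,6,7,8}→4  {1,5,6,7,8}→4  {2,5,6,7,8}→2  {3,4,6,7,8}→2  {4,5,6,7,8}→4
  6 left: {0,1,4,6,7,8}→6  {0,1,5,6,7,8}→6  {1,2,5,6,7,8}→6  {1,3,4,6,7,8}→6  {1,4,5,6,7,8}→12  {2,4,5,6,7,8}→6  {3,4,5,6,7,8}→6
  7 left: {0,1,2,5,6,7,8}→12  {0,1,3,4,6,7,8}→12  {0,1,4,5,6,7,8}→24  {1,2,4,5,6,7,8}→24  {1,3,4,5,6,7,8}→24  {2,3,4,5,6,7,8}→12
  placing 0:u first → 60 extensions
  placing 2:i first → 60 extensions
  placing 3:o first → 60 extensions
total linear extensions = 180

180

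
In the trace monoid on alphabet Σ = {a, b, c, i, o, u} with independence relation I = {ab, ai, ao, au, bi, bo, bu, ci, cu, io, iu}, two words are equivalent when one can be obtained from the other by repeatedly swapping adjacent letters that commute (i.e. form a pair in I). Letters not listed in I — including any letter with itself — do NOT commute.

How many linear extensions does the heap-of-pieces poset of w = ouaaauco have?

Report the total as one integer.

34

#0=o has no predecessor
#1=u depends on [0:o]
#2=a has no predecessor
#3=a depends on [2:a]
#4=a depends on [3:a]
#5=u depends on [1:u]
#6=c depends on [0:o, 4:a]
#7=o depends on [5:u, 6:c]
sources: [0:o, 2:a]
N(rest) = Σ N(rest − s) over sources s of rest; N(one piece) = 1:
  size 1 → [7]=1
  size 2 → [5,7]=1  [6,7]=1
  size 3 → [1,5,7]=1  [4,6,7]=1  [5,6,7]=2
  size 4 → [1,5,6,7]=3  [3,4,6,7]=1  [4,5,6,7]=3
  size 5 → [0,1,5,6,7]=3  [1,4,5,6,7]=6  [2,3,4,6,7]=1  [3,4,5,6,7]=4
  size 6 → [0,1,4,5,6,7]=9  [1,3,4,5,6,7]=10  [2,3,4,5,6,7]=5
  first=0(o) contributes 15
  first=2(a) contributes 19
|[w]| = 34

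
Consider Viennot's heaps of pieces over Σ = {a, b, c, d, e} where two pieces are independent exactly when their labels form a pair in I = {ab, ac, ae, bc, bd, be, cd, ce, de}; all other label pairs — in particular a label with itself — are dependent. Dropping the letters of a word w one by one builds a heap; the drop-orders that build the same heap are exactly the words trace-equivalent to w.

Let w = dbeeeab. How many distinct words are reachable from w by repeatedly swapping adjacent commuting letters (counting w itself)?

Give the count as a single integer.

piece 0:d — minimal
piece 1:b — minimal
piece 2:e — minimal
piece 3:e rests on {2:e}
piece 4:e rests on {3:e}
piece 5:a rests on {0:d}
piece 6:b rests on {1:b}
minimal pieces: {0:d, 1:b, 2:e}
ways to finish when only these pieces remain (= sum over removing one remaining piece with nothing left below it):
  1 left: {4}→1  {5}→1  {6}→1
  2 left: {0,5}→1  {1,6}→1  {3,4}→1  {4,5}→2  {4,6}→2  {5,6}→2
  3 left: {0,4,5}→3  {0,5,6}→3  {1,4,6}→3  {1,5,6}→3  {2,3,4}→1  {3,4,5}→3  {3,4,6}→3  {4,5,6}→6
  4 left: {0,1,5,6}→6  {0,3,4,5}→6  {0,4,5,6}→12  {1,3,4,6}→6  {1,4,5,6}→12  {2,3,4,5}→4  {2,3,4,6}→4  {3,4,5,6}→12
  5 left: {0,1,4,5,6}→30  {0,2,3,4,5}→10  {0,3,4,5,6}→30  {1,2,3,4,6}→10  {1,3,4,5,6}→30  {2,3,4,5,6}→20
  placing 0:d first → 60 extensions
  placing 1:b first → 60 extensions
  placing 2:e first → 90 extensions
total linear extensions = 210

210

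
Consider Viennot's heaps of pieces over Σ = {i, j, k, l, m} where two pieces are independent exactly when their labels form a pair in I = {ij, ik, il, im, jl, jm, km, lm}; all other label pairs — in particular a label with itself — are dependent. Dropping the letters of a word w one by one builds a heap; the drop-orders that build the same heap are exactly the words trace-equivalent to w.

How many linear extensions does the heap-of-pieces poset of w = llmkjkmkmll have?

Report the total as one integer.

165

#0=l has no predecessor
#1=l depends on [0:l]
#2=m has no predecessor
#3=k depends on [1:l]
#4=j depends on [3:k]
#5=k depends on [4:j]
#6=m depends on [2:m]
#7=k depends on [5:k]
#8=m depends on [6:m]
#9=l depends on [7:k]
#10=l depends on [9:l]
sources: [0:l, 2:m]
N(rest) = Σ N(rest − s) over sources s of rest; N(one piece) = 1:
  size 1 → [8]=1  [10]=1
  size 2 → [6,8]=1  [8,10]=2  [9,10]=1
  size 3 → [2,6,8]=1  [6,8,10]=3  [7,9,10]=1  [8,9,10]=3
  size 4 → [2,6,8,10]=4  [5,7,9,10]=1  [6,8,9,10]=6  [7,8,9,10]=4
  size 5 → [2,6,8,9,10]=10  [4,5,7,9,10]=1  [5,7,8,9,10]=5  [6,7,8,9,10]=10
  size 6 → [2,6,7,8,9,10]=20  [3,4,5,7,9,10]=1  [4,5,7,8,9,10]=6  [5,6,7,8,9,10]=15
  size 7 → [1,3,4,5,7,9,10]=1  [2,5,6,7,8,9,10]=35  [3,4,5,7,8,9,10]=7  [4,5,6,7,8,9,10]=21
  size 8 → [0,1,3,4,5,7,9,10]=1  [1,3,4,5,7,8,9,10]=8  [2,4,5,6,7,8,9,10]=56  [3,4,5,6,7,8,9,10]=28
  size 9 → [0,1,3,4,5,7,8,9,10]=9  [1,3,4,5,6,7,8,9,10]=36  [2,3,4,5,6,7,8,9,10]=84
  first=0(l) contributes 120
  first=2(m) contributes 45
|[w]| = 165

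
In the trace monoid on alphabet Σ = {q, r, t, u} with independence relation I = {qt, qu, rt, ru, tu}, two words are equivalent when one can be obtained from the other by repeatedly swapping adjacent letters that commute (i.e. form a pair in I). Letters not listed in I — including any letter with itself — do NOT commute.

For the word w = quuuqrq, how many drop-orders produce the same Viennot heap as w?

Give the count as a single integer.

35

drop 0:q onto floor
drop 1:u onto floor
drop 2:u onto {1:u}
drop 3:u onto {2:u}
drop 4:q onto {0:q}
drop 5:r onto {4:q}
drop 6:q onto {5:r}
ground layer = {0:q, 1:u}
drop-orders for the pieces not yet dropped (sum over which currently-grounded one goes next):
  1 to go: {3} 1  {6} 1
  2 to go: {2,3} 1  {3,6} 2  {5,6} 1
  3 to go: {1,2,3} 1  {2,3,6} 3  {3,5,6} 3  {4,5,6} 1
  4 to go: {0,4,5,6} 1  {1,2,3,6} 4  {2,3,5,6} 6  {3,4,5,6} 4
  5 to go: {0,3,4,5,6} 5  {1,2,3,5,6} 10  {2,3,4,5,6} 10
  if 0:q drops first: 20 orders
  if 1:u drops first: 15 orders
heap linearizations: 35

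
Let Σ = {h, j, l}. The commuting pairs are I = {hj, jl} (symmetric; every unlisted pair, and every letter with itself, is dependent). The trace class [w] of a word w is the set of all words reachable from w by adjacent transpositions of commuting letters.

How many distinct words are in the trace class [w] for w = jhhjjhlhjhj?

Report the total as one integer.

462

piece 0:j — minimal
piece 1:h — minimal
piece 2:h rests on {1:h}
piece 3:j rests on {0:j}
piece 4:j rests on {3:j}
piece 5:h rests on {2:h}
piece 6:l rests on {5:h}
piece 7:h rests on {6:l}
piece 8:j rests on {4:j}
piece 9:h rests on {7:h}
piece 10:j rests on {8:j}
minimal pieces: {0:j, 1:h}
ways to finish when only these pieces remain (= sum over removing one remaining piece with nothing left below it):
  1 left: {9}→1  {10}→1
  2 left: {7,9}→1  {8,10}→1  {9,10}→2
  3 left: {4,8,10}→1  {6,7,9}→1  {7,9,10}→3  {8,9,10}→3
  4 left: {3,4,8,10}→1  {4,8,9,10}→4  {5,6,7,9}→1  {6,7,9,10}→4  {7,8,9,10}→6
  5 left: {0,3,4,8,10}→1  {2,5,6,7,9}→1  {3,4,8,9,10}→5  {4,7,8,9,10}→10  {5,6,7,9,10}→5  {6,7,8,9,10}→10
  6 left: {0,3,4,8,9,10}→6  {1,2,5,6,7,9}→1  {2,5,6,7,9,10}→6  {3,4,7,8,9,10}→15  {4,6,7,8,9,10}→20  {5,6,7,8,9,10}→15
  7 left: {0,3,4,7,8,9,10}→21  {1,2,5,6,7,9,10}→7  {2,5,6,7,8,9,10}→21  {3,4,6,7,8,9,10}→35  {4,5,6,7,8,9,10}→35
  8 left: {0,3,4,6,7,8,9,10}→56  {1,2,5,6,7,8,9,10}→28  {2,4,5,6,7,8,9,10}→56  {3,4,5,6,7,8,9,10}→70
  9 left: {0,3,4,5,6,7,8,9,10}→126  {1,2,4,5,6,7,8,9,10}→84  {2,3,4,5,6,7,8,9,10}→126
  placing 0:j first → 210 extensions
  placing 1:h first → 252 extensions
total linear extensions = 462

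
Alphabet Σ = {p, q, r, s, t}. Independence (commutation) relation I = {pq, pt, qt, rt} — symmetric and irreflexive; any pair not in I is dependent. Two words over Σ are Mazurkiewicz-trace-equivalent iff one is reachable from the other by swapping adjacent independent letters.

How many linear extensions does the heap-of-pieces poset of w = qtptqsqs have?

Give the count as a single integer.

30

#0=q has no predecessor
#1=t has no predecessor
#2=p has no predecessor
#3=t depends on [1:t]
#4=q depends on [0:q]
#5=s depends on [2:p, 3:t, 4:q]
#6=q depends on [5:s]
#7=s depends on [6:q]
sources: [0:q, 1:t, 2:p]
N(rest) = Σ N(rest − s) over sources s of rest; N(one piece) = 1:
  size 1 → [7]=1
  size 2 → [6,7]=1
  size 3 → [5,6,7]=1
  size 4 → [2,5,6,7]=1  [3,5,6,7]=1  [4,5,6,7]=1
  size 5 → [0,4,5,6,7]=1  [1,3,5,6,7]=1  [2,3,5,6,7]=2  [2,4,5,6,7]=2  [3,4,5,6,7]=2
  size 6 → [0,2,4,5,6,7]=3  [0,3,4,5,6,7]=3  [1,2,3,5,6,7]=3  [1,3,4,5,6,7]=3  [2,3,4,5,6,7]=6
  first=0(q) contributes 12
  first=1(t) contributes 12
  first=2(p) contributes 6
|[w]| = 30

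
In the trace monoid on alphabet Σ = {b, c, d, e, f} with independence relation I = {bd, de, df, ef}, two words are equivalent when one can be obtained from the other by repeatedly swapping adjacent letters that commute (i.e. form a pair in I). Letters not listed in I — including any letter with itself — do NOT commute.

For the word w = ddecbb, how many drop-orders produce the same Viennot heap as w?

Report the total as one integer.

3

piece 0:d — minimal
piece 1:d rests on {0:d}
piece 2:e — minimal
piece 3:c rests on {1:d, 2:e}
piece 4:b rests on {3:c}
piece 5:b rests on {4:b}
minimal pieces: {0:d, 2:e}
ways to finish when only these pieces remain (= sum over removing one remaining piece with nothing left below it):
  1 left: {5}→1
  2 left: {4,5}→1
  3 left: {3,4,5}→1
  4 left: {1,3,4,5}→1  {2,3,4,5}→1
  placing 0:d first → 2 extensions
  placing 2:e first → 1 extensions
total linear extensions = 3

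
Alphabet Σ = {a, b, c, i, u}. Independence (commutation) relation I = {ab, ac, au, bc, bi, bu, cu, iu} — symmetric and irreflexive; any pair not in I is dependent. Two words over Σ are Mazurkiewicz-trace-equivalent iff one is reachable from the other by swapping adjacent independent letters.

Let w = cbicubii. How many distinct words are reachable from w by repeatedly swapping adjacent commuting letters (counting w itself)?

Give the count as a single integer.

0(c) covers ∅
1(b) covers ∅
2(i) covers 0:c
3(c) covers 2:i
4(u) covers ∅
5(b) covers 1:b
6(i) covers 3:c
7(i) covers 6:i
floor of heap: 0:c, 1:b, 4:u
completions by unplaced set U, small U first (add the entries for U minus each lowest piece of U):
  |U|=1: {4}:1  {5}:1  {7}:1
  |U|=2: {1,5}:1  {4,5}:2  {4,7}:2  {5,7}:2  {6,7}:1
  |U|=3: {1,4,5}:3  {1,5,7}:3  {3,6,7}:1  {4,5,7}:6  {4,6,7}:3  {5,6,7}:3
  |U|=4: {1,4,5,7}:12  {1,5,6,7}:6  {2,3,6,7}:1  {3,4,6,7}:4  {3,5,6,7}:4  {4,5,6,7}:12
  |U|=5: {0,2,3,6,7}:1  {1,3,5,6,7}:10  {1,4,5,6,7}:30  {2,3,4,6,7}:5  {2,3,5,6,7}:5  {3,4,5,6,7}:20
  |U|=6: {0,2,3,4,6,7}:6  {0,2,3,5,6,7}:6  {1,2,3,5,6,7}:15  {1,3,4,5,6,7}:60  {2,3,4,5,6,7}:30
  start at 0(c): 105
  start at 1(b): 42
  start at 4(u): 21
sum over floor = 168

168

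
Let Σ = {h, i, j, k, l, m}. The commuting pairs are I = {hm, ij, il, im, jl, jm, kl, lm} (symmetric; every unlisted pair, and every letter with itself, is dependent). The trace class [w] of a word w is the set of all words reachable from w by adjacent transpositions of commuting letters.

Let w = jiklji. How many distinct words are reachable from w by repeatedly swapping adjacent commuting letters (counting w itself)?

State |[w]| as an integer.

24

0(j) covers ∅
1(i) covers ∅
2(k) covers 0:j, 1:i
3(l) covers ∅
4(j) covers 2:k
5(i) covers 2:k
floor of heap: 0:j, 1:i, 3:l
completions by unplaced set U, small U first (add the entries for U minus each lowest piece of U):
  |U|=1: {3}:1  {4}:1  {5}:1
  |U|=2: {3,4}:2  {3,5}:2  {4,5}:2
  |U|=3: {2,4,5}:2  {3,4,5}:6
  |U|=4: {0,2,4,5}:2  {1,2,4,5}:2  {2,3,4,5}:8
  start at 0(j): 10
  start at 1(i): 10
  start at 3(l): 4
sum over floor = 24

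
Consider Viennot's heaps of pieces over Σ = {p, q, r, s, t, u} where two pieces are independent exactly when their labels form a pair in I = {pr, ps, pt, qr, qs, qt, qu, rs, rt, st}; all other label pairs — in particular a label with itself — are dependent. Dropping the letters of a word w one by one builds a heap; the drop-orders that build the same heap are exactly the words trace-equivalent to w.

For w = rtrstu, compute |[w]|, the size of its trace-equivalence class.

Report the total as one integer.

30

#0=r has no predecessor
#1=t has no predecessor
#2=r depends on [0:r]
#3=s has no predecessor
#4=t depends on [1:t]
#5=u depends on [2:r, 3:s, 4:t]
sources: [0:r, 1:t, 3:s]
N(rest) = Σ N(rest − s) over sources s of rest; N(one piece) = 1:
  size 1 → [5]=1
  size 2 → [2,5]=1  [3,5]=1  [4,5]=1
  size 3 → [0,2,5]=1  [1,4,5]=1  [2,3,5]=2  [2,4,5]=2  [3,4,5]=2
  size 4 → [0,2,3,5]=3  [0,2,4,5]=3  [1,2,4,5]=3  [1,3,4,5]=3  [2,3,4,5]=6
  first=0(r) contributes 12
  first=1(t) contributes 12
  first=3(s) contributes 6
|[w]| = 30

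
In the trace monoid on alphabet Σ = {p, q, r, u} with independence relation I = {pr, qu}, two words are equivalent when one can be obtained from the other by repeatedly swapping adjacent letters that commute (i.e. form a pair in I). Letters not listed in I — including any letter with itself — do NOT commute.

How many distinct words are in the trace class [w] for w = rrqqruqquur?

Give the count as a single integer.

10

drop 0:r onto floor
drop 1:r onto {0:r}
drop 2:q onto {1:r}
drop 3:q onto {2:q}
drop 4:r onto {3:q}
drop 5:u onto {4:r}
drop 6:q onto {4:r}
drop 7:q onto {6:q}
drop 8:u onto {5:u}
drop 9:u onto {8:u}
drop 10:r onto {7:q, 9:u}
ground layer = {0:r}
drop-orders for the pieces not yet dropped (sum over which currently-grounded one goes next):
  1 to go: {10} 1
  2 to go: {7,10} 1  {9,10} 1
  3 to go: {6,7,10} 1  {7,9,10} 2  {8,9,10} 1
  4 to go: {5,8,9,10} 1  {6,7,9,10} 3  {7,8,9,10} 3
  5 to go: {5,7,8,9,10} 4  {6,7,8,9,10} 6
  6 to go: {5,6,7,8,9,10} 10
  7 to go: {4,5,6,7,8,9,10} 10
  8 to go: {3,4,5,6,7,8,9,10} 10
  9 to go: {2,3,4,5,6,7,8,9,10} 10
  if 0:r drops first: 10 orders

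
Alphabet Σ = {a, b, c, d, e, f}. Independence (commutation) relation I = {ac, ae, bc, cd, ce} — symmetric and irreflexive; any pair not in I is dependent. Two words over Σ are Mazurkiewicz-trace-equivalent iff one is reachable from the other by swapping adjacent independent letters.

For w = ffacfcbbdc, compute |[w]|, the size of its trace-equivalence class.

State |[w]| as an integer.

#0=f has no predecessor
#1=f depends on [0:f]
#2=a depends on [1:f]
#3=c depends on [1:f]
#4=f depends on [2:a, 3:c]
#5=c depends on [4:f]
#6=b depends on [4:f]
#7=b depends on [6:b]
#8=d depends on [7:b]
#9=c depends on [5:c]
sources: [0:f]
N(rest) = Σ N(rest − s) over sources s of rest; N(one piece) = 1:
  size 1 → [8]=1  [9]=1
  size 2 → [5,9]=1  [7,8]=1  [8,9]=2
  size 3 → [5,8,9]=3  [6,7,8]=1  [7,8,9]=3
  size 4 → [5,7,8,9]=6  [6,7,8,9]=4
  size 5 → [5,6,7,8,9]=10
  size 6 → [4,5,6,7,8,9]=10
  size 7 → [2,4,5,6,7,8,9]=10  [3,4,5,6,7,8,9]=10
  size 8 → [2,3,4,5,6,7,8,9]=20
  first=0(f) contributes 20

20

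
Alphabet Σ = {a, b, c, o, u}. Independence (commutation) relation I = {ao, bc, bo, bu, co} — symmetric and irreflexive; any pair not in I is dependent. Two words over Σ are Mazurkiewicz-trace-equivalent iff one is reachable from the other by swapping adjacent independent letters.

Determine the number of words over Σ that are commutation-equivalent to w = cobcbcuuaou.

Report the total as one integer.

drop 0:c onto floor
drop 1:o onto floor
drop 2:b onto floor
drop 3:c onto {0:c}
drop 4:b onto {2:b}
drop 5:c onto {3:c}
drop 6:u onto {1:o, 5:c}
drop 7:u onto {6:u}
drop 8:a onto {4:b, 7:u}
drop 9:o onto {7:u}
drop 10:u onto {8:a, 9:o}
ground layer = {0:c, 1:o, 2:b}
drop-orders for the pieces not yet dropped (sum over which currently-grounded one goes next):
  1 to go: {10} 1
  2 to go: {8,10} 1  {9,10} 1
  3 to go: {4,8,10} 1  {8,9,10} 2
  4 to go: {2,4,8,10} 1  {4,8,9,10} 3  {7,8,9,10} 2
  5 to go: {2,4,8,9,10} 4  {4,7,8,9,10} 5  {6,7,8,9,10} 2
  6 to go: {1,6,7,8,9,10} 2  {2,4,7,8,9,10} 9  {4,6,7,8,9,10} 7  {5,6,7,8,9,10} 2
  7 to go: {1,4,6,7,8,9,10} 9  {1,5,6,7,8,9,10} 4  {2,4,6,7,8,9,10} 16  {3,5,6,7,8,9,10} 2  {4,5,6,7,8,9,10} 9
  8 to go: {0,3,5,6,7,8,9,10} 2  {1,2,4,6,7,8,9,10} 25  {1,3,5,6,7,8,9,10} 6  {1,4,5,6,7,8,9,10} 22  {2,4,5,6,7,8,9,10} 25  {3,4,5,6,7,8,9,10} 11
  9 to go: {0,1,3,5,6,7,8,9,10} 8  {0,3,4,5,6,7,8,9,10} 13  {1,2,4,5,6,7,8,9,10} 72  {1,3,4,5,6,7,8,9,10} 39  {2,3,4,5,6,7,8,9,10} 36
  if 0:c drops first: 147 orders
  if 1:o drops first: 49 orders
  if 2:b drops first: 60 orders
heap linearizations: 256

256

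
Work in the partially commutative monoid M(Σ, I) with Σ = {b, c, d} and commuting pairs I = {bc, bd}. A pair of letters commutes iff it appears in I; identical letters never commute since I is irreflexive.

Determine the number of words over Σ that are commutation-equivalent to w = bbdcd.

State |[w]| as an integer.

10

#0=b has no predecessor
#1=b depends on [0:b]
#2=d has no predecessor
#3=c depends on [2:d]
#4=d depends on [3:c]
sources: [0:b, 2:d]
N(rest) = Σ N(rest − s) over sources s of rest; N(one piece) = 1:
  size 1 → [1]=1  [4]=1
  size 2 → [0,1]=1  [1,4]=2  [3,4]=1
  size 3 → [0,1,4]=3  [1,3,4]=3  [2,3,4]=1
  first=0(b) contributes 4
  first=2(d) contributes 6
|[w]| = 10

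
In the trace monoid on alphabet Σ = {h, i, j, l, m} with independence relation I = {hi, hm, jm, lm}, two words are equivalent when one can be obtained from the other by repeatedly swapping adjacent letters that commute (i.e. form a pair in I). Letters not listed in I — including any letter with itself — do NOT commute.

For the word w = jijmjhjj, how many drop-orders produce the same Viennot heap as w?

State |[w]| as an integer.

6

piece 0:j — minimal
piece 1:i rests on {0:j}
piece 2:j rests on {1:i}
piece 3:m rests on {1:i}
piece 4:j rests on {2:j}
piece 5:h rests on {4:j}
piece 6:j rests on {5:h}
piece 7:j rests on {6:j}
minimal pieces: {0:j}
ways to finish when only these pieces remain (= sum over removing one remaining piece with nothing left below it):
  1 left: {3}→1  {7}→1
  2 left: {3,7}→2  {6,7}→1
  3 left: {3,6,7}→3  {5,6,7}→1
  4 left: {3,5,6,7}→4  {4,5,6,7}→1
  5 left: {2,4,5,6,7}→1  {3,4,5,6,7}→5
  6 left: {2,3,4,5,6,7}→6
  placing 0:j first → 6 extensions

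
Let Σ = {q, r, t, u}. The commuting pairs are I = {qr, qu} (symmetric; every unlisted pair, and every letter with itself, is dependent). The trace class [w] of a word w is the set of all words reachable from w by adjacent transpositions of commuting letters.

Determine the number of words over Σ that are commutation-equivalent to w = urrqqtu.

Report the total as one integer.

10

#0=u has no predecessor
#1=r depends on [0:u]
#2=r depends on [1:r]
#3=q has no predecessor
#4=q depends on [3:q]
#5=t depends on [2:r, 4:q]
#6=u depends on [5:t]
sources: [0:u, 3:q]
N(rest) = Σ N(rest − s) over sources s of rest; N(one piece) = 1:
  size 1 → [6]=1
  size 2 → [5,6]=1
  size 3 → [2,5,6]=1  [4,5,6]=1
  size 4 → [1,2,5,6]=1  [2,4,5,6]=2  [3,4,5,6]=1
  size 5 → [0,1,2,5,6]=1  [1,2,4,5,6]=3  [2,3,4,5,6]=3
  first=0(u) contributes 6
  first=3(q) contributes 4
|[w]| = 10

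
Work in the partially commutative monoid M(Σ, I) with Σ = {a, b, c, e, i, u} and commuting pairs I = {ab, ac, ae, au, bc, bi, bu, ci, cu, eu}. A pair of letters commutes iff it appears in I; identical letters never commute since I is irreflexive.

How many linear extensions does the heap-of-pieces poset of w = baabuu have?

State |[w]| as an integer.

90

#0=b has no predecessor
#1=a has no predecessor
#2=a depends on [1:a]
#3=b depends on [0:b]
#4=u has no predecessor
#5=u depends on [4:u]
sources: [0:b, 1:a, 4:u]
N(rest) = Σ N(rest − s) over sources s of rest; N(one piece) = 1:
  size 1 → [2]=1  [3]=1  [5]=1
  size 2 → [0,3]=1  [1,2]=1  [2,3]=2  [2,5]=2  [3,5]=2  [4,5]=1
  size 3 → [0,2,3]=3  [0,3,5]=3  [1,2,3]=3  [1,2,5]=3  [2,3,5]=6  [2,4,5]=3  [3,4,5]=3
  size 4 → [0,1,2,3]=6  [0,2,3,5]=12  [0,3,4,5]=6  [1,2,3,5]=12  [1,2,4,5]=6  [2,3,4,5]=12
  first=0(b) contributes 30
  first=1(a) contributes 30
  first=4(u) contributes 30
|[w]| = 90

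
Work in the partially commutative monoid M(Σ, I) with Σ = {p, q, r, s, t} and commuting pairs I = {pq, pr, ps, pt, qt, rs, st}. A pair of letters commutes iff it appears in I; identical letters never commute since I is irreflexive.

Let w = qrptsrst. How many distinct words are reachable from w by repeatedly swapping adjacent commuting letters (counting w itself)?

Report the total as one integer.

piece 0:q — minimal
piece 1:r rests on {0:q}
piece 2:p — minimal
piece 3:t rests on {1:r}
piece 4:s rests on {0:q}
piece 5:r rests on {3:t}
piece 6:s rests on {4:s}
piece 7:t rests on {5:r}
minimal pieces: {0:q, 2:p}
ways to finish when only these pieces remain (= sum over removing one remaining piece with nothing left below it):
  1 left: {2}→1  {6}→1  {7}→1
  2 left: {2,6}→2  {2,7}→2  {4,6}→1  {5,7}→1  {6,7}→2
  3 left: {2,4,6}→3  {2,5,7}→3  {2,6,7}→6  {3,5,7}→1  {4,6,7}→3  {5,6,7}→3
  4 left: {1,3,5,7}→1  {2,3,5,7}→4  {2,4,6,7}→12  {2,5,6,7}→12  {3,5,6,7}→4  {4,5,6,7}→6
  5 left: {1,2,3,5,7}→5  {1,3,5,6,7}→5  {2,3,5,6,7}→20  {2,4,5,6,7}→30  {3,4,5,6,7}→10
  6 left: {1,2,3,5,6,7}→30  {1,3,4,5,6,7}→15  {2,3,4,5,6,7}→60
  placing 0:q first → 105 extensions
  placing 2:p first → 15 extensions
total linear extensions = 120

120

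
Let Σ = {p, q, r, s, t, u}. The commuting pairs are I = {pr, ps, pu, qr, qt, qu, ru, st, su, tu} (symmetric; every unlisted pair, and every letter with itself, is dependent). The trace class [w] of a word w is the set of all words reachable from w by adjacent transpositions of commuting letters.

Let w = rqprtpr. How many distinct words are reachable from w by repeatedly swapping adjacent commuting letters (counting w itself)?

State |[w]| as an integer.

12

#0=r has no predecessor
#1=q has no predecessor
#2=p depends on [1:q]
#3=r depends on [0:r]
#4=t depends on [2:p, 3:r]
#5=p depends on [4:t]
#6=r depends on [4:t]
sources: [0:r, 1:q]
N(rest) = Σ N(rest − s) over sources s of rest; N(one piece) = 1:
  size 1 → [5]=1  [6]=1
  size 2 → [5,6]=2
  size 3 → [4,5,6]=2
  size 4 → [2,4,5,6]=2  [3,4,5,6]=2
  size 5 → [0,3,4,5,6]=2  [1,2,4,5,6]=2  [2,3,4,5,6]=4
  first=0(r) contributes 6
  first=1(q) contributes 6
|[w]| = 12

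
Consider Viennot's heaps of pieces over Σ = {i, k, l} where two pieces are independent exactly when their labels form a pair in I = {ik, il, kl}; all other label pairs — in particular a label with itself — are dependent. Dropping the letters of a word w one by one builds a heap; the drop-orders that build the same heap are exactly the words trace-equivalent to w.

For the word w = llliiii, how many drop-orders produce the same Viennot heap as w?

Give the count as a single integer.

35

0(l) covers ∅
1(l) covers 0:l
2(l) covers 1:l
3(i) covers ∅
4(i) covers 3:i
5(i) covers 4:i
6(i) covers 5:i
floor of heap: 0:l, 3:i
completions by unplaced set U, small U first (add the entries for U minus each lowest piece of U):
  |U|=1: {2}:1  {6}:1
  |U|=2: {1,2}:1  {2,6}:2  {5,6}:1
  |U|=3: {0,1,2}:1  {1,2,6}:3  {2,5,6}:3  {4,5,6}:1
  |U|=4: {0,1,2,6}:4  {1,2,5,6}:6  {2,4,5,6}:4  {3,4,5,6}:1
  |U|=5: {0,1,2,5,6}:10  {1,2,4,5,6}:10  {2,3,4,5,6}:5
  start at 0(l): 15
  start at 3(i): 20
sum over floor = 35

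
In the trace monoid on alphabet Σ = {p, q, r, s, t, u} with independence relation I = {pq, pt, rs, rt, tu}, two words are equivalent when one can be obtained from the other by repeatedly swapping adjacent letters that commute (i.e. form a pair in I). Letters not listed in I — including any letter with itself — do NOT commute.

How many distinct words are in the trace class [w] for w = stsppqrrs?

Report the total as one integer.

drop 0:s onto floor
drop 1:t onto {0:s}
drop 2:s onto {1:t}
drop 3:p onto {2:s}
drop 4:p onto {3:p}
drop 5:q onto {2:s}
drop 6:r onto {4:p, 5:q}
drop 7:r onto {6:r}
drop 8:s onto {4:p, 5:q}
ground layer = {0:s}
drop-orders for the pieces not yet dropped (sum over which currently-grounded one goes next):
  1 to go: {7} 1  {8} 1
  2 to go: {6,7} 1  {7,8} 2
  3 to go: {6,7,8} 3
  4 to go: {4,6,7,8} 3  {5,6,7,8} 3
  5 to go: {3,4,6,7,8} 3  {4,5,6,7,8} 6
  6 to go: {3,4,5,6,7,8} 9
  7 to go: {2,3,4,5,6,7,8} 9
  if 0:s drops first: 9 orders

9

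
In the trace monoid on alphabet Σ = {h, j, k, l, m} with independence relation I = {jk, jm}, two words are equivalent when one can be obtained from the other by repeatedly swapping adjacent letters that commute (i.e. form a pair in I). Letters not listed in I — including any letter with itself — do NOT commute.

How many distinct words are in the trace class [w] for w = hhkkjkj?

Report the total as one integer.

drop 0:h onto floor
drop 1:h onto {0:h}
drop 2:k onto {1:h}
drop 3:k onto {2:k}
drop 4:j onto {1:h}
drop 5:k onto {3:k}
drop 6:j onto {4:j}
ground layer = {0:h}
drop-orders for the pieces not yet dropped (sum over which currently-grounded one goes next):
  1 to go: {5} 1  {6} 1
  2 to go: {3,5} 1  {4,6} 1  {5,6} 2
  3 to go: {2,3,5} 1  {3,5,6} 3  {4,5,6} 3
  4 to go: {2,3,5,6} 4  {3,4,5,6} 6
  5 to go: {2,3,4,5,6} 10
  if 0:h drops first: 10 orders

10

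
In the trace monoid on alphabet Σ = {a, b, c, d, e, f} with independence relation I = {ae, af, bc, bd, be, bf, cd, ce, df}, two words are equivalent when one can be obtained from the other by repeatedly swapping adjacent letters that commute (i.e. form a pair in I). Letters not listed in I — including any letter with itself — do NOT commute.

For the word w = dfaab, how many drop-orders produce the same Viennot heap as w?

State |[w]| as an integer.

#0=d has no predecessor
#1=f has no predecessor
#2=a depends on [0:d]
#3=a depends on [2:a]
#4=b depends on [3:a]
sources: [0:d, 1:f]
N(rest) = Σ N(rest − s) over sources s of rest; N(one piece) = 1:
  size 1 → [1]=1  [4]=1
  size 2 → [1,4]=2  [3,4]=1
  size 3 → [1,3,4]=3  [2,3,4]=1
  first=0(d) contributes 4
  first=1(f) contributes 1
|[w]| = 5

5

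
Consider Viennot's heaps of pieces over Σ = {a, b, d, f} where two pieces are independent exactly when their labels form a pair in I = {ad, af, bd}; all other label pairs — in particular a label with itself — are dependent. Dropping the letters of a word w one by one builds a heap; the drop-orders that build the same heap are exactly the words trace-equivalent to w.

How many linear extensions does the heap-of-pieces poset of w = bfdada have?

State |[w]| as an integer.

10

piece 0:b — minimal
piece 1:f rests on {0:b}
piece 2:d rests on {1:f}
piece 3:a rests on {0:b}
piece 4:d rests on {2:d}
piece 5:a rests on {3:a}
minimal pieces: {0:b}
ways to finish when only these pieces remain (= sum over removing one remaining piece with nothing left below it):
  1 left: {4}→1  {5}→1
  2 left: {2,4}→1  {3,5}→1  {4,5}→2
  3 left: {1,2,4}→1  {2,4,5}→3  {3,4,5}→3
  4 left: {1,2,4,5}→4  {2,3,4,5}→6
  placing 0:b first → 10 extensions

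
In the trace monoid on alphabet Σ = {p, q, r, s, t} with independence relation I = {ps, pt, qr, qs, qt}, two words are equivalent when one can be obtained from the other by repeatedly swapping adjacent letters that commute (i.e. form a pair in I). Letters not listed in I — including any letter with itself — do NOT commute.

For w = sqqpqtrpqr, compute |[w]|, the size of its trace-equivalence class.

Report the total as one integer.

50

#0=s has no predecessor
#1=q has no predecessor
#2=q depends on [1:q]
#3=p depends on [2:q]
#4=q depends on [3:p]
#5=t depends on [0:s]
#6=r depends on [3:p, 5:t]
#7=p depends on [4:q, 6:r]
#8=q depends on [7:p]
#9=r depends on [7:p]
sources: [0:s, 1:q]
N(rest) = Σ N(rest − s) over sources s of rest; N(one piece) = 1:
  size 1 → [8]=1  [9]=1
  size 2 → [8,9]=2
  size 3 → [7,8,9]=2
  size 4 → [4,7,8,9]=2  [6,7,8,9]=2
  size 5 → [4,6,7,8,9]=4  [5,6,7,8,9]=2
  size 6 → [0,5,6,7,8,9]=2  [3,4,6,7,8,9]=4  [4,5,6,7,8,9]=6
  size 7 → [0,4,5,6,7,8,9]=8  [2,3,4,6,7,8,9]=4  [3,4,5,6,7,8,9]=10
  size 8 → [0,3,4,5,6,7,8,9]=18  [1,2,3,4,6,7,8,9]=4  [2,3,4,5,6,7,8,9]=14
  first=0(s) contributes 18
  first=1(q) contributes 32
|[w]| = 50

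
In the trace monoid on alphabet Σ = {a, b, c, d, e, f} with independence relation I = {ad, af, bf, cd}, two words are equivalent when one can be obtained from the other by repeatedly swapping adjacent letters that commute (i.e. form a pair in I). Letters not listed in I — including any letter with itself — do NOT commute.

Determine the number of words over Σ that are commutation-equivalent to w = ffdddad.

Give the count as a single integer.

7

drop 0:f onto floor
drop 1:f onto {0:f}
drop 2:d onto {1:f}
drop 3:d onto {2:d}
drop 4:d onto {3:d}
drop 5:a onto floor
drop 6:d onto {4:d}
ground layer = {0:f, 5:a}
drop-orders for the pieces not yet dropped (sum over which currently-grounded one goes next):
  1 to go: {5} 1  {6} 1
  2 to go: {4,6} 1  {5,6} 2
  3 to go: {3,4,6} 1  {4,5,6} 3
  4 to go: {2,3,4,6} 1  {3,4,5,6} 4
  5 to go: {1,2,3,4,6} 1  {2,3,4,5,6} 5
  if 0:f drops first: 6 orders
  if 5:a drops first: 1 orders
heap linearizations: 7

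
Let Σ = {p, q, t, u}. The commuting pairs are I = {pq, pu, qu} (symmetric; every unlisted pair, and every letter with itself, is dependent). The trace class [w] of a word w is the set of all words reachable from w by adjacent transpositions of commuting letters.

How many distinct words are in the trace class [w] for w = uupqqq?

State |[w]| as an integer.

0(u) covers ∅
1(u) covers 0:u
2(p) covers ∅
3(q) covers ∅
4(q) covers 3:q
5(q) covers 4:q
floor of heap: 0:u, 2:p, 3:q
completions by unplaced set U, small U first (add the entries for U minus each lowest piece of U):
  |U|=1: {1}:1  {2}:1  {5}:1
  |U|=2: {0,1}:1  {1,2}:2  {1,5}:2  {2,5}:2  {4,5}:1
  |U|=3: {0,1,2}:3  {0,1,5}:3  {1,2,5}:6  {1,4,5}:3  {2,4,5}:3  {3,4,5}:1
  |U|=4: {0,1,2,5}:12  {0,1,4,5}:6  {1,2,4,5}:12  {1,3,4,5}:4  {2,3,4,5}:4
  start at 0(u): 20
  start at 2(p): 10
  start at 3(q): 30
sum over floor = 60

60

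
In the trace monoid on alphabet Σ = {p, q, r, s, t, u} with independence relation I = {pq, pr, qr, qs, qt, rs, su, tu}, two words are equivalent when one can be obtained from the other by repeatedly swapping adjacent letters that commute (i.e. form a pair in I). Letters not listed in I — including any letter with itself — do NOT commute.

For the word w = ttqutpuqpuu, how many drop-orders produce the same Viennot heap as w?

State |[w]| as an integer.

20

#0=t has no predecessor
#1=t depends on [0:t]
#2=q has no predecessor
#3=u depends on [2:q]
#4=t depends on [1:t]
#5=p depends on [3:u, 4:t]
#6=u depends on [5:p]
#7=q depends on [6:u]
#8=p depends on [6:u]
#9=u depends on [7:q, 8:p]
#10=u depends on [9:u]
sources: [0:t, 2:q]
N(rest) = Σ N(rest − s) over sources s of rest; N(one piece) = 1:
  size 1 → [10]=1
  size 2 → [9,10]=1
  size 3 → [7,9,10]=1  [8,9,10]=1
  size 4 → [7,8,9,10]=2
  size 5 → [6,7,8,9,10]=2
  size 6 → [5,6,7,8,9,10]=2
  size 7 → [3,5,6,7,8,9,10]=2  [4,5,6,7,8,9,10]=2
  size 8 → [1,4,5,6,7,8,9,10]=2  [2,3,5,6,7,8,9,10]=2  [3,4,5,6,7,8,9,10]=4
  size 9 → [0,1,4,5,6,7,8,9,10]=2  [1,3,4,5,6,7,8,9,10]=6  [2,3,4,5,6,7,8,9,10]=6
  first=0(t) contributes 12
  first=2(q) contributes 8
|[w]| = 20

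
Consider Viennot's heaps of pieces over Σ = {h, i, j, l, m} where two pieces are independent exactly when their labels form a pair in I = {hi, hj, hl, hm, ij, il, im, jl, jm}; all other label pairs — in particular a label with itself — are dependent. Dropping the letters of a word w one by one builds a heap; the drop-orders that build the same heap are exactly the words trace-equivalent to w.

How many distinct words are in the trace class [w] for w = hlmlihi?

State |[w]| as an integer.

drop 0:h onto floor
drop 1:l onto floor
drop 2:m onto {1:l}
drop 3:l onto {2:m}
drop 4:i onto floor
drop 5:h onto {0:h}
drop 6:i onto {4:i}
ground layer = {0:h, 1:l, 4:i}
drop-orders for the pieces not yet dropped (sum over which currently-grounded one goes next):
  1 to go: {3} 1  {5} 1  {6} 1
  2 to go: {0,5} 1  {2,3} 1  {3,5} 2  {3,6} 2  {4,6} 1  {5,6} 2
  3 to go: {0,3,5} 3  {0,5,6} 3  {1,2,3} 1  {2,3,5} 3  {2,3,6} 3  {3,4,6} 3  {3,5,6} 6  {4,5,6} 3
  4 to go: {0,2,3,5} 6  {0,3,5,6} 12  {0,4,5,6} 6  {1,2,3,5} 4  {1,2,3,6} 4  {2,3,4,6} 6  {2,3,5,6} 12  {3,4,5,6} 12
  5 to go: {0,1,2,3,5} 10  {0,2,3,5,6} 30  {0,3,4,5,6} 30  {1,2,3,4,6} 10  {1,2,3,5,6} 20  {2,3,4,5,6} 30
  if 0:h drops first: 60 orders
  if 1:l drops first: 90 orders
  if 4:i drops first: 60 orders
heap linearizations: 210

210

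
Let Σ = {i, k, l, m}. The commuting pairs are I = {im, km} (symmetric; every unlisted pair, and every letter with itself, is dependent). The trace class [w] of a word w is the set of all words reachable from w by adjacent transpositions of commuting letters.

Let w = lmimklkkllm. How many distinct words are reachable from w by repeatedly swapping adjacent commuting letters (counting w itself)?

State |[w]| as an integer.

0(l) covers ∅
1(m) covers 0:l
2(i) covers 0:l
3(m) covers 1:m
4(k) covers 2:i
5(l) covers 3:m, 4:k
6(k) covers 5:l
7(k) covers 6:k
8(l) covers 7:k
9(l) covers 8:l
10(m) covers 9:l
floor of heap: 0:l
completions by unplaced set U, small U first (add the entries for U minus each lowest piece of U):
  |U|=1: {10}:1
  |U|=2: {9,10}:1
  |U|=3: {8,9,10}:1
  |U|=4: {7,8,9,10}:1
  |U|=5: {6,7,8,9,10}:1
  |U|=6: {5,6,7,8,9,10}:1
  |U|=7: {3,5,6,7,8,9,10}:1  {4,5,6,7,8,9,10}:1
  |U|=8: {1,3,5,6,7,8,9,10}:1  {2,4,5,6,7,8,9,10}:1  {3,4,5,6,7,8,9,10}:2
  |U|=9: {1,3,4,5,6,7,8,9,10}:3  {2,3,4,5,6,7,8,9,10}:3
  start at 0(l): 6

6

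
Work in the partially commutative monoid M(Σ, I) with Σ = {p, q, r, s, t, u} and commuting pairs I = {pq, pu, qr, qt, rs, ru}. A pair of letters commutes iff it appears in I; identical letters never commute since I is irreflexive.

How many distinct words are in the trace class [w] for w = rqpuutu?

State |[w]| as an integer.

10

0(r) covers ∅
1(q) covers ∅
2(p) covers 0:r
3(u) covers 1:q
4(u) covers 3:u
5(t) covers 2:p, 4:u
6(u) covers 5:t
floor of heap: 0:r, 1:q
completions by unplaced set U, small U first (add the entries for U minus each lowest piece of U):
  |U|=1: {6}:1
  |U|=2: {5,6}:1
  |U|=3: {2,5,6}:1  {4,5,6}:1
  |U|=4: {0,2,5,6}:1  {2,4,5,6}:2  {3,4,5,6}:1
  |U|=5: {0,2,4,5,6}:3  {1,3,4,5,6}:1  {2,3,4,5,6}:3
  start at 0(r): 4
  start at 1(q): 6
sum over floor = 10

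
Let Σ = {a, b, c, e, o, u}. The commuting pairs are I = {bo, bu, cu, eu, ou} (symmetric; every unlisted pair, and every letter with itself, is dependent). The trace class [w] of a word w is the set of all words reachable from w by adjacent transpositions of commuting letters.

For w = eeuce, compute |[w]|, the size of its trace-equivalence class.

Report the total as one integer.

5

piece 0:e — minimal
piece 1:e rests on {0:e}
piece 2:u — minimal
piece 3:c rests on {1:e}
piece 4:e rests on {3:c}
minimal pieces: {0:e, 2:u}
ways to finish when only these pieces remain (= sum over removing one remaining piece with nothing left below it):
  1 left: {2}→1  {4}→1
  2 left: {2,4}→2  {3,4}→1
  3 left: {1,3,4}→1  {2,3,4}→3
  placing 0:e first → 4 extensions
  placing 2:u first → 1 extensions
total linear extensions = 5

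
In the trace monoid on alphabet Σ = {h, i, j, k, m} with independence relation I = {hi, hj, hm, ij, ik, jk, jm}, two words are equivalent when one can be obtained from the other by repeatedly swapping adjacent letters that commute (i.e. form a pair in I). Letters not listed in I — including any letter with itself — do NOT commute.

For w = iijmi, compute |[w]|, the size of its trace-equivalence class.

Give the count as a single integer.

drop 0:i onto floor
drop 1:i onto {0:i}
drop 2:j onto floor
drop 3:m onto {1:i}
drop 4:i onto {3:m}
ground layer = {0:i, 2:j}
drop-orders for the pieces not yet dropped (sum over which currently-grounded one goes next):
  1 to go: {2} 1  {4} 1
  2 to go: {2,4} 2  {3,4} 1
  3 to go: {1,3,4} 1  {2,3,4} 3
  if 0:i drops first: 4 orders
  if 2:j drops first: 1 orders
heap linearizations: 5

5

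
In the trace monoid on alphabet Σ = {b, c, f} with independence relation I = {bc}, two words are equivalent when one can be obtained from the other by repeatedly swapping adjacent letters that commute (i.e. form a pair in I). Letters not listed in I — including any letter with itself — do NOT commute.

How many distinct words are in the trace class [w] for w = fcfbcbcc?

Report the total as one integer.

piece 0:f — minimal
piece 1:c rests on {0:f}
piece 2:f rests on {1:c}
piece 3:b rests on {2:f}
piece 4:c rests on {2:f}
piece 5:b rests on {3:b}
piece 6:c rests on {4:c}
piece 7:c rests on {6:c}
minimal pieces: {0:f}
ways to finish when only these pieces remain (= sum over removing one remaining piece with nothing left below it):
  1 left: {5}→1  {7}→1
  2 left: {3,5}→1  {5,7}→2  {6,7}→1
  3 left: {3,5,7}→3  {4,6,7}→1  {5,6,7}→3
  4 left: {3,5,6,7}→6  {4,5,6,7}→4
  5 left: {3,4,5,6,7}→10
  6 left: {2,3,4,5,6,7}→10
  placing 0:f first → 10 extensions

10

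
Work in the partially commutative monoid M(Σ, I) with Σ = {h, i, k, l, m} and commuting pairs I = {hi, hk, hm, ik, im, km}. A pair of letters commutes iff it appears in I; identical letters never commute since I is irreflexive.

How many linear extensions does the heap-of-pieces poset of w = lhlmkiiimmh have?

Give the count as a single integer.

1120

#0=l has no predecessor
#1=h depends on [0:l]
#2=l depends on [1:h]
#3=m depends on [2:l]
#4=k depends on [2:l]
#5=i depends on [2:l]
#6=i depends on [5:i]
#7=i depends on [6:i]
#8=m depends on [3:m]
#9=m depends on [8:m]
#10=h depends on [2:l]
sources: [0:l]
N(rest) = Σ N(rest − s) over sources s of rest; N(one piece) = 1:
  size 1 → [4]=1  [7]=1  [9]=1  [10]=1
  size 2 → [4,7]=2  [4,9]=2  [4,10]=2  [6,7]=1  [7,9]=2  [7,10]=2  [8,9]=1  [9,10]=2
  size 3 → [3,8,9]=1  [4,6,7]=3  [4,7,9]=6  [4,7,10]=6  [4,8,9]=3  [4,9,10]=6  [5,6,7]=1  [6,7,9]=3  [6,7,10]=3  [7,8,9]=3  [7,9,10]=6  [8,9,10]=3
  size 4 → [3,4,8,9]=4  [3,7,8,9]=4  [3,8,9,10]=4  [4,5,6,7]=4  [4,6,7,9]=12  [4,6,7,10]=12  [4,7,8,9]=12  [4,7,9,10]=24  [4,8,9,10]=12  [5,6,7,9]=4  [5,6,7,10]=4  [6,7,8,9]=6  [6,7,9,10]=12  [7,8,9,10]=12
  size 5 → [3,4,7,8,9]=20  [3,4,8,9,10]=20  [3,6,7,8,9]=10  [3,7,8,9,10]=20  [4,5,6,7,9]=20  [4,5,6,7,10]=20  [4,6,7,8,9]=30  [4,6,7,9,10]=60  [4,7,8,9,10]=60  [5,6,7,8,9]=10  [5,6,7,9,10]=20  [6,7,8,9,10]=30
  size 6 → [3,4,6,7,8,9]=60  [3,4,7,8,9,10]=120  [3,5,6,7,8,9]=20  [3,6,7,8,9,10]=60  [4,5,6,7,8,9]=60  [4,5,6,7,9,10]=120  [4,6,7,8,9,10]=180  [5,6,7,8,9,10]=60
  size 7 → [3,4,5,6,7,8,9]=140  [3,4,6,7,8,9,10]=420  [3,5,6,7,8,9,10]=140  [4,5,6,7,8,9,10]=420
  size 8 → [3,4,5,6,7,8,9,10]=1120
  size 9 → [2,3,4,5,6,7,8,9,10]=1120
  first=0(l) contributes 1120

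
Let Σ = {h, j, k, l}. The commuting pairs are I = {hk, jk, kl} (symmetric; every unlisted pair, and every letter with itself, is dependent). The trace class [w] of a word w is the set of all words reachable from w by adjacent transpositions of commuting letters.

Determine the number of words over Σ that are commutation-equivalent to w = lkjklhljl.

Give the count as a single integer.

36

#0=l has no predecessor
#1=k has no predecessor
#2=j depends on [0:l]
#3=k depends on [1:k]
#4=l depends on [2:j]
#5=h depends on [4:l]
#6=l depends on [5:h]
#7=j depends on [6:l]
#8=l depends on [7:j]
sources: [0:l, 1:k]
N(rest) = Σ N(rest − s) over sources s of rest; N(one piece) = 1:
  size 1 → [3]=1  [8]=1
  size 2 → [1,3]=1  [3,8]=2  [7,8]=1
  size 3 → [1,3,8]=3  [3,7,8]=3  [6,7,8]=1
  size 4 → [1,3,7,8]=6  [3,6,7,8]=4  [5,6,7,8]=1
  size 5 → [1,3,6,7,8]=10  [3,5,6,7,8]=5  [4,5,6,7,8]=1
  size 6 → [1,3,5,6,7,8]=15  [2,4,5,6,7,8]=1  [3,4,5,6,7,8]=6
  size 7 → [0,2,4,5,6,7,8]=1  [1,3,4,5,6,7,8]=21  [2,3,4,5,6,7,8]=7
  first=0(l) contributes 28
  first=1(k) contributes 8
|[w]| = 36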